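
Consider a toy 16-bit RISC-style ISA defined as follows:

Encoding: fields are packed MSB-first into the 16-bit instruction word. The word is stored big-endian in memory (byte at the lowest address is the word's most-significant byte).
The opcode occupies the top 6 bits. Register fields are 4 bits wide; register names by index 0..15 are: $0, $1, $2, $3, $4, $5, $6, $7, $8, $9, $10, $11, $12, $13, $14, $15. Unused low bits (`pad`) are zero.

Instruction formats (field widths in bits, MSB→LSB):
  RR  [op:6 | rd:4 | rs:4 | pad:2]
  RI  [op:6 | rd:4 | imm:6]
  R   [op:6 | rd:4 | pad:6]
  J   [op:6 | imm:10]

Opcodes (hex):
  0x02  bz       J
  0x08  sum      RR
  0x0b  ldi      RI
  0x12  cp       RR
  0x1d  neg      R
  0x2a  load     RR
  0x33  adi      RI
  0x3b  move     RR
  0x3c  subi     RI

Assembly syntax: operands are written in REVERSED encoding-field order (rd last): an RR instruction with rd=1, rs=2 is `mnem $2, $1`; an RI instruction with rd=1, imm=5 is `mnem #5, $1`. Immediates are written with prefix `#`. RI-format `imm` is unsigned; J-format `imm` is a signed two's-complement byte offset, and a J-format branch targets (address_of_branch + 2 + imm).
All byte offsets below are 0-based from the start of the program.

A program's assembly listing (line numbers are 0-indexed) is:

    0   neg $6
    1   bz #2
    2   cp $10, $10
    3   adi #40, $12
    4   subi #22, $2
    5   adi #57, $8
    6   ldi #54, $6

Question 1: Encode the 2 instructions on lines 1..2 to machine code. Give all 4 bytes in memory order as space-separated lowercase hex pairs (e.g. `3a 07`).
08 02 4a a8

L1: bz op=0x2:6|imm=2:10 ⇒ 0x0802 ⇒ big 08 02
L2: cp op=0x12:6|rd=10:4|rs=10:4|pad=0:2 ⇒ 0x4aa8 ⇒ big 4a a8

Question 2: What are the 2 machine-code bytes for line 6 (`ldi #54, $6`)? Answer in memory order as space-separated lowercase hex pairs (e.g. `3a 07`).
6. ldi fields op=0xb:6|rd=6:4|imm=54:6 → word 2db6h → 2d b6

2d b6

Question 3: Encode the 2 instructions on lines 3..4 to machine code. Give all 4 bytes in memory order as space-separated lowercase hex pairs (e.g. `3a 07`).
line 3 (adi): pack op=0x33:6|rd=12:4|imm=40:6 = 0xcf28; big→ cf 28
line 4 (subi): pack op=0x3c:6|rd=2:4|imm=22:6 = 0xf096; big→ f0 96

cf 28 f0 96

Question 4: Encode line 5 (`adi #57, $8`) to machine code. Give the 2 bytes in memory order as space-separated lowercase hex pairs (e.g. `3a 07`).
ce 39

L5: adi op=0x33:6|rd=8:4|imm=57:6 ⇒ 0xce39 ⇒ big ce 39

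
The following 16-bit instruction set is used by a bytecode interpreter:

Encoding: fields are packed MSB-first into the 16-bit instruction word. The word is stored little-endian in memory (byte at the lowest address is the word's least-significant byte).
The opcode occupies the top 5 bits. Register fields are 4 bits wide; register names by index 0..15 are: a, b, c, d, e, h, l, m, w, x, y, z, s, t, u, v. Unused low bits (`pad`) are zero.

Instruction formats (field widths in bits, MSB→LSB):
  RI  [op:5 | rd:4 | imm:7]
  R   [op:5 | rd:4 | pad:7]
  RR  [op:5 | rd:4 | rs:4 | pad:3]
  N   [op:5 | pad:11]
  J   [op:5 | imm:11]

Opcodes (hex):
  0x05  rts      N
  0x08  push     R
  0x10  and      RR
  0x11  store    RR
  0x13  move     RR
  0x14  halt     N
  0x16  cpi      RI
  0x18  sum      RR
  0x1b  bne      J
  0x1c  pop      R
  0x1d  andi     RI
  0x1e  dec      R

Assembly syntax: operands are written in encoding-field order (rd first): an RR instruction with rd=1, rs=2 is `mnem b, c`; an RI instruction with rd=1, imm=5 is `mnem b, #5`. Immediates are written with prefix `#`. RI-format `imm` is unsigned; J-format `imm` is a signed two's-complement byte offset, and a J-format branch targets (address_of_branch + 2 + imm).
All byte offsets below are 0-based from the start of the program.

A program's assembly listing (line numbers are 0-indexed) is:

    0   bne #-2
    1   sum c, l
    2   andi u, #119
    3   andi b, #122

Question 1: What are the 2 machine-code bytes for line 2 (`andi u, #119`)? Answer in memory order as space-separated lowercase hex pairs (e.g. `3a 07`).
77 ef

2. andi fields op=0x1d:5|rd=14:4|imm=119:7 → word ef77h → 77 ef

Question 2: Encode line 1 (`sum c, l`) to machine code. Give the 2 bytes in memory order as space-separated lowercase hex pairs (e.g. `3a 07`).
1. sum fields op=0x18:5|rd=2:4|rs=6:4|pad=0:3 → word c130h → 30 c1

30 c1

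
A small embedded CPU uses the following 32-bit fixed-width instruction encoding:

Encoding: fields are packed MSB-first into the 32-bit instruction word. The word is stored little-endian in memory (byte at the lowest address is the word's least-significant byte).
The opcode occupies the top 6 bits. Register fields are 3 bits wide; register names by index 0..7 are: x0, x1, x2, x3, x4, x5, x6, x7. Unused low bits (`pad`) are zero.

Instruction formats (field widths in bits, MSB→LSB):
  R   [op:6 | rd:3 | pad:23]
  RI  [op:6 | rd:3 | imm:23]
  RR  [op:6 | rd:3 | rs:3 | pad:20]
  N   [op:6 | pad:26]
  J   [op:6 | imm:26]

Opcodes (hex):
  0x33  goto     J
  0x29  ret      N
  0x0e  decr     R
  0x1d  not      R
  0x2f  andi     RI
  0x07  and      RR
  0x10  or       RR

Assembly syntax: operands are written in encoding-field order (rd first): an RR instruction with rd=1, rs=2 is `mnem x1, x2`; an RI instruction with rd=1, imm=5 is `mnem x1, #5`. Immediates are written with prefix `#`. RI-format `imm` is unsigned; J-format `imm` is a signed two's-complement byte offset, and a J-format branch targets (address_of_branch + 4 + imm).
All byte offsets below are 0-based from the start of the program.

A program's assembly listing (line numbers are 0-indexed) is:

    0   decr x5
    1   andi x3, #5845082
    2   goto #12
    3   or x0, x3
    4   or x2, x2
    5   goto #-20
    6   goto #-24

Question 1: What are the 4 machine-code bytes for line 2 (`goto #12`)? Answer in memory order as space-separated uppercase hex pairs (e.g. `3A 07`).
2. goto fields op=0x33:6|imm=12:26 → word cc00000ch → 0c 00 00 cc

0C 00 00 CC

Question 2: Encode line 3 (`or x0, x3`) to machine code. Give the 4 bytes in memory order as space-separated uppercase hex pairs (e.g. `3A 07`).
3. or fields op=0x10:6|rd=0:3|rs=3:3|pad=0:20 → word 40300000h → 00 00 30 40

00 00 30 40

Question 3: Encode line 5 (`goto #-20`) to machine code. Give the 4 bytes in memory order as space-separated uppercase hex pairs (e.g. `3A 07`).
5. goto fields op=0x33:6|imm=-20:26 → word cfffffech → ec ff ff cf

EC FF FF CF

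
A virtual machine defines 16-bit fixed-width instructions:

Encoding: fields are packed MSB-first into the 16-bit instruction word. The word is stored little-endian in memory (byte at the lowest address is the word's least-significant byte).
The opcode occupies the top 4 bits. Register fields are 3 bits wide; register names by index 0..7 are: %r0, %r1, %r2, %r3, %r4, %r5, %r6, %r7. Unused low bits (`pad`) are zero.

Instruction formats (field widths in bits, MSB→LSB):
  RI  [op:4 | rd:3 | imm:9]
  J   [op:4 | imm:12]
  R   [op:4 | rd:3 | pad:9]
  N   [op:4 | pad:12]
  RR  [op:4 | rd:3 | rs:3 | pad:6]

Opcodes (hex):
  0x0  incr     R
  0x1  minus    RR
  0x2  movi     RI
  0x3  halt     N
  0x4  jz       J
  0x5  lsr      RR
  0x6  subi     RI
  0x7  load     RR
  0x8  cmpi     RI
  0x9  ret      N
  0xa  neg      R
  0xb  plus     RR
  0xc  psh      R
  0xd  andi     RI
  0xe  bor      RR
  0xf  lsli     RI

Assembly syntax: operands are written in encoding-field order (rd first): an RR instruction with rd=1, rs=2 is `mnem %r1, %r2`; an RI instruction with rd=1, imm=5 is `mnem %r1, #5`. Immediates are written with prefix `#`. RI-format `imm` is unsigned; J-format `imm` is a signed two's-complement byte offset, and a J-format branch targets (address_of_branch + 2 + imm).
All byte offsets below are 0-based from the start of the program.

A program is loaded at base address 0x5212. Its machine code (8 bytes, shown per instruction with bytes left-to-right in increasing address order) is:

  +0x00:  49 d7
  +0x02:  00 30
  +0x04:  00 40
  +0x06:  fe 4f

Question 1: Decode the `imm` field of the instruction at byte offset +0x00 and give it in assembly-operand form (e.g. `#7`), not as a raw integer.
#329

off 0x00: read 49 d7 as little → 0xd749
  op=0xd749>>12=0xd ⇒ andi (RI)
  rd@[11:9]=0x3 ⇒ %r3
  imm@[8:0]=0x149 ⇒ #329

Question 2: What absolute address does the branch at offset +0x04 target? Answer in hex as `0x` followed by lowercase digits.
0x5218

+0x04: 00 40 ⇒ word 0x4000 (little)
  op=0x4000>>12=0x4 ⇒ jz (J)
  imm@[11:0]=0x0 ⇒ #0
  target = base 0x5212 + off 0x04 + 2 + imm 0 = 0x5218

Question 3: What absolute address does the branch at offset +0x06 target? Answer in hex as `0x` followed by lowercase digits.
+0x06: fe 4f ⇒ word 0x4ffe (little)
  op=0x4ffe>>12=0x4 ⇒ jz (J)
  imm: (w>>0)&0xfff=0xffe (s12→-2) → #-2
  target = base 0x5212 + off 0x06 + 2 + imm -2 = 0x5218

0x5218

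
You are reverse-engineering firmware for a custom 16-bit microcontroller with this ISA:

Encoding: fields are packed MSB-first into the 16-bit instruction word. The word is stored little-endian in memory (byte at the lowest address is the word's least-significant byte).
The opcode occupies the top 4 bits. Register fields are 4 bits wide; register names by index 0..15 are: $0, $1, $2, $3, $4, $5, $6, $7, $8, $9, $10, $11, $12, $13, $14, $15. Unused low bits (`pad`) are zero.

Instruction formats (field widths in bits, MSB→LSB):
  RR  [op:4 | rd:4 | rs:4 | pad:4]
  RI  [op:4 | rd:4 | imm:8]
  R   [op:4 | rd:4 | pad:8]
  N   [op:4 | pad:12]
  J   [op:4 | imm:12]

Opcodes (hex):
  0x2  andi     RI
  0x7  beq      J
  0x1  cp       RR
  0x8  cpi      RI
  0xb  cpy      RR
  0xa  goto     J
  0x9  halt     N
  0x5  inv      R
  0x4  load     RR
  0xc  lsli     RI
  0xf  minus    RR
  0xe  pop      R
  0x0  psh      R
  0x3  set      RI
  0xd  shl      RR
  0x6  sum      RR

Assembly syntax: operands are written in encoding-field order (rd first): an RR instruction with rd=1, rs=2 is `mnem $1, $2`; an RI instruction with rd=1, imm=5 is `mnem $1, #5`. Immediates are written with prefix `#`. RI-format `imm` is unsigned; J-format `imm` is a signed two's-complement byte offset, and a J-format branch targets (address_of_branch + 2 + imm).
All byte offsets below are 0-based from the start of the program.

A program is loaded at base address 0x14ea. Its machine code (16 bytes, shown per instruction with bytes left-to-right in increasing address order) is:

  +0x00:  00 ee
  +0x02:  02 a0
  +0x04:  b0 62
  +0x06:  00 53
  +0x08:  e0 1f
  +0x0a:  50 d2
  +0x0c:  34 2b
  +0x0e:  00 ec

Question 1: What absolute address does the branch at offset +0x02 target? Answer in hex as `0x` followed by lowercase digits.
[02] 02 a0 → 0xa002
  opcode bits[15:12]=0xa: goto/J
  imm: (w>>0)&0xfff=0x2 → #2
  target = base 0x14ea + off 0x02 + 2 + imm 2 = 0x14f0

0x14f0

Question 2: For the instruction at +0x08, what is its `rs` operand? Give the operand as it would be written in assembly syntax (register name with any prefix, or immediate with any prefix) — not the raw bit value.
$14

off 0x08: read e0 1f as little → 0x1fe0
  op=0x1fe0>>12=0x1 ⇒ cp (RR)
  rd: (w>>8)&0xf=0xf → $15
  rs: (w>>4)&0xf=0xe → $14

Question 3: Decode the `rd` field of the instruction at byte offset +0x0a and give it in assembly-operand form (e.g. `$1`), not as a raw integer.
$2

+0x0a: 50 d2 ⇒ word 0xd250 (little)
  top 4b → 0xd → shl [RR]
  rd@[11:8]=0x2 ⇒ $2
  rs@[7:4]=0x5 ⇒ $5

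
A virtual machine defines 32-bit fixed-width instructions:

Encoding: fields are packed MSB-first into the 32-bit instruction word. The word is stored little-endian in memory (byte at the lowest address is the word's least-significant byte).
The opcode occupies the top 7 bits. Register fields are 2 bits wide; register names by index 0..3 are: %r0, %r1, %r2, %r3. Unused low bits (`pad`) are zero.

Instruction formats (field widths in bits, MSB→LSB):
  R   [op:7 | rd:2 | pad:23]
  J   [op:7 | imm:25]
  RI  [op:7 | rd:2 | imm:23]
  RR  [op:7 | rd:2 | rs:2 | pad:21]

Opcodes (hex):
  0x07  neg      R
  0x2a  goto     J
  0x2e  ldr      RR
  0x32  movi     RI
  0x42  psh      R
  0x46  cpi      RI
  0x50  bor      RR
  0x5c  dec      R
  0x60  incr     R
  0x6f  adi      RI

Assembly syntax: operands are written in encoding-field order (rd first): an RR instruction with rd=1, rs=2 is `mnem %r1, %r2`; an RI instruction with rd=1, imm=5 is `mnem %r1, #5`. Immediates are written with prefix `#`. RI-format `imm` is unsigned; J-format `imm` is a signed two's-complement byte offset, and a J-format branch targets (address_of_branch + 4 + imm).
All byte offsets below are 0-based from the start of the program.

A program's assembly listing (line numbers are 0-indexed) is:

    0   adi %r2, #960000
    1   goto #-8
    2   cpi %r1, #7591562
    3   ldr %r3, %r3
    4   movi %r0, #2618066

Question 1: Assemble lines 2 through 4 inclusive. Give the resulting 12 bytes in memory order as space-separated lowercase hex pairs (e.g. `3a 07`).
2. cpi fields op=0x46:7|rd=1:2|imm=7591562:23 → word 8cf3d68ah → 8a d6 f3 8c
3. ldr fields op=0x2e:7|rd=3:2|rs=3:2|pad=0:21 → word 5de00000h → 00 00 e0 5d
4. movi fields op=0x32:7|rd=0:2|imm=2618066:23 → word 6427f2d2h → d2 f2 27 64

8a d6 f3 8c 00 00 e0 5d d2 f2 27 64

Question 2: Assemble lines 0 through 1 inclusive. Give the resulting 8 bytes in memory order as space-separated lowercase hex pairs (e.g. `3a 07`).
L0: adi op=0x6f:7|rd=2:2|imm=960000:23 ⇒ 0xdf0ea600 ⇒ little 00 a6 0e df
L1: goto op=0x2a:7|imm=-8:25 ⇒ 0x55fffff8 ⇒ little f8 ff ff 55

00 a6 0e df f8 ff ff 55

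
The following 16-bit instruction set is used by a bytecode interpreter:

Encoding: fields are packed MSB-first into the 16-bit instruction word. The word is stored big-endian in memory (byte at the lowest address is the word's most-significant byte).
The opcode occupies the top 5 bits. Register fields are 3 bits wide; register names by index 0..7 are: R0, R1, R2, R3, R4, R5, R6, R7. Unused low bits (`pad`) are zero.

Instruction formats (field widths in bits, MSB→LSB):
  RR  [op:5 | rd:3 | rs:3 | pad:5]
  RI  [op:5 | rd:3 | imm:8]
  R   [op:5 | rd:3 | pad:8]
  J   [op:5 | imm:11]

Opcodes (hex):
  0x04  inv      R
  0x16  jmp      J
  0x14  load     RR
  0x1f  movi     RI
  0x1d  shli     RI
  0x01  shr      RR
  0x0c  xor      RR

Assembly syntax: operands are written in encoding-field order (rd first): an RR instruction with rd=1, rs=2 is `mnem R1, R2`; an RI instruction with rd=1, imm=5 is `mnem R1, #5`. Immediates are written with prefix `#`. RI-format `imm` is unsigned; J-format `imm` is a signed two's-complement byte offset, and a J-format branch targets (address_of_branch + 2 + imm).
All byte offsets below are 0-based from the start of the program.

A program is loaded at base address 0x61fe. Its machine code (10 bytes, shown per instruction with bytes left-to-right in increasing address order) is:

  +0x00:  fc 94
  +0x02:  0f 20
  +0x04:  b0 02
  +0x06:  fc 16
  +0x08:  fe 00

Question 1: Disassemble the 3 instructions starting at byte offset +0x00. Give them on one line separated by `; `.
@+00  big-endian(fc 94) = 0xfc94
  opcode bits[15:11]=0x1f: movi/RI
  rd: (w>>8)&0x7=0x4 → R4
  imm: (w>>0)&0xff=0x94 → #148
@+02  big-endian(0f 20) = 0x0f20
  opcode bits[15:11]=0x1: shr/RR
  rd: (w>>8)&0x7=0x7 → R7
  rs: (w>>5)&0x7=0x1 → R1
@+04  big-endian(b0 02) = 0xb002
  opcode bits[15:11]=0x16: jmp/J
  imm: (w>>0)&0x7ff=0x2 → #2

movi R4, #148; shr R7, R1; jmp #2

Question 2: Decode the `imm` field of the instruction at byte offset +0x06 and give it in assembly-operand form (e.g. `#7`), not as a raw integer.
#22

[06] fc 16 → 0xfc16
  op=0xfc16>>11=0x1f ⇒ movi (RI)
  rd: (w>>8)&0x7=0x4 → R4
  imm: (w>>0)&0xff=0x16 → #22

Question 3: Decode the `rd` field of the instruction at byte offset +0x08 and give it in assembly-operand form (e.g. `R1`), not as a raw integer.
R6

@+08  big-endian(fe 00) = 0xfe00
  top 5b → 0x1f → movi [RI]
  rd: (w>>8)&0x7=0x6 → R6
  imm: (w>>0)&0xff=0x0 → #0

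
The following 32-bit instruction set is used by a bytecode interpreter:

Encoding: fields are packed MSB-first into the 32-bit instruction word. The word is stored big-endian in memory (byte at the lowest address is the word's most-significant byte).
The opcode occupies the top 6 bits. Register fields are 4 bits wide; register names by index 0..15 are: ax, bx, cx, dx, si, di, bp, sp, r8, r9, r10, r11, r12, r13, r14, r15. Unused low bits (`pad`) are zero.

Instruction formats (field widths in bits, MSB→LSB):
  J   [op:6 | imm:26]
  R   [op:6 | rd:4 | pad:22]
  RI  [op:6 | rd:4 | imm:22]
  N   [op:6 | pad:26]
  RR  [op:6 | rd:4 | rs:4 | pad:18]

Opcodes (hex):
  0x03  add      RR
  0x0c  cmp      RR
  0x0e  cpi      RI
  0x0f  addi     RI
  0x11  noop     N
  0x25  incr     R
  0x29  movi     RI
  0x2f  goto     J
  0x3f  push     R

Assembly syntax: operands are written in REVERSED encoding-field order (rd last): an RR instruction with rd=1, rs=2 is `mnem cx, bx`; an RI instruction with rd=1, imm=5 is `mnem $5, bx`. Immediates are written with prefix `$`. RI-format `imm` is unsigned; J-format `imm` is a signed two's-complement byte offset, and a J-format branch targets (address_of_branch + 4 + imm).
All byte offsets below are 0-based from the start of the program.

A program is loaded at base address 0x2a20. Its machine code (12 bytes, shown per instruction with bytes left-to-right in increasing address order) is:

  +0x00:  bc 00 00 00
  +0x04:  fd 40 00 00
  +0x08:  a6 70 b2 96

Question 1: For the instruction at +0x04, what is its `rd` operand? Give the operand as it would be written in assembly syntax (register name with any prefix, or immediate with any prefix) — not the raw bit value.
+0x04: fd 40 00 00 ⇒ word 0xfd400000 (big)
  opcode bits[31:26]=0x3f: push/R
  rd@[25:22]=0x5 ⇒ di

di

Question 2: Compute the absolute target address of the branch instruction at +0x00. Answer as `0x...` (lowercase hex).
0x2a24

[00] bc 00 00 00 → 0xbc000000
  op=0xbc000000>>26=0x2f ⇒ goto (J)
  imm@[25:0]=0x0 ⇒ $0
  target = base 0x2a20 + off 0x00 + 4 + imm 0 = 0x2a24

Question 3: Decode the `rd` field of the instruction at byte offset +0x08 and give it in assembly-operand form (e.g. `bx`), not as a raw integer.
r9

@+08  big-endian(a6 70 b2 96) = 0xa670b296
  opcode bits[31:26]=0x29: movi/RI
  [25:22] rd=9 = r9
  [21:0] imm=3191446 = $3191446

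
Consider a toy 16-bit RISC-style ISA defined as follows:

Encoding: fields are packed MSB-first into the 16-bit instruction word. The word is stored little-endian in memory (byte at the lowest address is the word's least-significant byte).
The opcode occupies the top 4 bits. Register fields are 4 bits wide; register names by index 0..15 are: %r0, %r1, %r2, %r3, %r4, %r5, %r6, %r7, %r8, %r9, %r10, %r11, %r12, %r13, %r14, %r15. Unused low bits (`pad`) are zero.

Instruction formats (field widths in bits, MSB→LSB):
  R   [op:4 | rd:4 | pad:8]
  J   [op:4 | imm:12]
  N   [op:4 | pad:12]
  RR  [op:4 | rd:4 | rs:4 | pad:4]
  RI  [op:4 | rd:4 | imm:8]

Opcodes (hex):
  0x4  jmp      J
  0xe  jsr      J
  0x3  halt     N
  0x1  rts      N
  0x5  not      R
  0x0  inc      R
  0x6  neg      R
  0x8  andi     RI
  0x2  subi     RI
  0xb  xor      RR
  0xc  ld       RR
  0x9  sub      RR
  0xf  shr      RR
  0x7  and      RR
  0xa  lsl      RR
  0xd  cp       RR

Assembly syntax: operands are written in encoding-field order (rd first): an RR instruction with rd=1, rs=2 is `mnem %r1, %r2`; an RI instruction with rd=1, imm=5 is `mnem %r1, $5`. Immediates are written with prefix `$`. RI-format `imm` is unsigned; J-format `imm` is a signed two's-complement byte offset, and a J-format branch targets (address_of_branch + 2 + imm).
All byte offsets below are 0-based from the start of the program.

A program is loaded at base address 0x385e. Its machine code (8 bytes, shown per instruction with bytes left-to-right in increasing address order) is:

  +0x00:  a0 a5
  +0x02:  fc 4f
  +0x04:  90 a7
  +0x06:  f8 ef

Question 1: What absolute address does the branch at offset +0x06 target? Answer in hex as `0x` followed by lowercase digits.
off 0x06: read f8 ef as little → 0xeff8
  top 4b → 0xe → jsr [J]
  [11:0] imm=4088 (s12→-8) = $-8
  target = base 0x385e + off 0x06 + 2 + imm -8 = 0x385e

0x385e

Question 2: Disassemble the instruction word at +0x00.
off 0x00: read a0 a5 as little → 0xa5a0
  op=0xa5a0>>12=0xa ⇒ lsl (RR)
  rd@[11:8]=0x5 ⇒ %r5
  rs@[7:4]=0xa ⇒ %r10

lsl %r5, %r10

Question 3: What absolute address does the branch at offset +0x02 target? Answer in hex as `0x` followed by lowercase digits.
+0x02: fc 4f ⇒ word 0x4ffc (little)
  opcode bits[15:12]=0x4: jmp/J
  imm@[11:0]=0xffc (s12→-4) ⇒ $-4
  target = base 0x385e + off 0x02 + 2 + imm -4 = 0x385e

0x385e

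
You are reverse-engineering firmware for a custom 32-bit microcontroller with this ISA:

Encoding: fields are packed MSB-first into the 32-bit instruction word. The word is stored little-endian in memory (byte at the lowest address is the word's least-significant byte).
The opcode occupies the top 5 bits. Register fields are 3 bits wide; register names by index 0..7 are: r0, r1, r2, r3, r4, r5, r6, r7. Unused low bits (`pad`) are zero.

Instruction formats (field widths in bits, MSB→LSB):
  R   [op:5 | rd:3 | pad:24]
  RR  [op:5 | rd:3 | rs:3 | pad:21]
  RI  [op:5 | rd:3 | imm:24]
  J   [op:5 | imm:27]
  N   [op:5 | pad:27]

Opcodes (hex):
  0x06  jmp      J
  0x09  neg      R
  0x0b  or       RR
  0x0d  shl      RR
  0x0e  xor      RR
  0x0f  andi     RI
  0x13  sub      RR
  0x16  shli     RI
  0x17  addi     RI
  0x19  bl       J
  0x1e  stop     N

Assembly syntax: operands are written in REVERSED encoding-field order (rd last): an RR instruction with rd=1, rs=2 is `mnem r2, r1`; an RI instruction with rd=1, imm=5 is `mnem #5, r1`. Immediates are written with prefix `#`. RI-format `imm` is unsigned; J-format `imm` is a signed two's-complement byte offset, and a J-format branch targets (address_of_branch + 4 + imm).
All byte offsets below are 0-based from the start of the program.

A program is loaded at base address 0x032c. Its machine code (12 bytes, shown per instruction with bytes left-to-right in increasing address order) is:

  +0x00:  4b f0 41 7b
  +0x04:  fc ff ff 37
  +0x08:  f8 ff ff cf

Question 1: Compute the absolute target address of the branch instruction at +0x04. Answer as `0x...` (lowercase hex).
0x0330

[04] fc ff ff 37 → 0x37fffffc
  opcode bits[31:27]=0x6: jmp/J
  imm: (w>>0)&0x7ffffff=0x7fffffc (s27→-4) → #-4
  target = base 0x032c + off 0x04 + 4 + imm -4 = 0x0330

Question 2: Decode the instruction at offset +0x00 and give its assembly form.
andi #4321355, r3

[00] 4b f0 41 7b → 0x7b41f04b
  top 5b → 0xf → andi [RI]
  [26:24] rd=3 = r3
  [23:0] imm=4321355 = #4321355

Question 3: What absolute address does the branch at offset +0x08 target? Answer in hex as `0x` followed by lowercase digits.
[08] f8 ff ff cf → 0xcffffff8
  opcode bits[31:27]=0x19: bl/J
  imm: (w>>0)&0x7ffffff=0x7fffff8 (s27→-8) → #-8
  target = base 0x032c + off 0x08 + 4 + imm -8 = 0x0330

0x0330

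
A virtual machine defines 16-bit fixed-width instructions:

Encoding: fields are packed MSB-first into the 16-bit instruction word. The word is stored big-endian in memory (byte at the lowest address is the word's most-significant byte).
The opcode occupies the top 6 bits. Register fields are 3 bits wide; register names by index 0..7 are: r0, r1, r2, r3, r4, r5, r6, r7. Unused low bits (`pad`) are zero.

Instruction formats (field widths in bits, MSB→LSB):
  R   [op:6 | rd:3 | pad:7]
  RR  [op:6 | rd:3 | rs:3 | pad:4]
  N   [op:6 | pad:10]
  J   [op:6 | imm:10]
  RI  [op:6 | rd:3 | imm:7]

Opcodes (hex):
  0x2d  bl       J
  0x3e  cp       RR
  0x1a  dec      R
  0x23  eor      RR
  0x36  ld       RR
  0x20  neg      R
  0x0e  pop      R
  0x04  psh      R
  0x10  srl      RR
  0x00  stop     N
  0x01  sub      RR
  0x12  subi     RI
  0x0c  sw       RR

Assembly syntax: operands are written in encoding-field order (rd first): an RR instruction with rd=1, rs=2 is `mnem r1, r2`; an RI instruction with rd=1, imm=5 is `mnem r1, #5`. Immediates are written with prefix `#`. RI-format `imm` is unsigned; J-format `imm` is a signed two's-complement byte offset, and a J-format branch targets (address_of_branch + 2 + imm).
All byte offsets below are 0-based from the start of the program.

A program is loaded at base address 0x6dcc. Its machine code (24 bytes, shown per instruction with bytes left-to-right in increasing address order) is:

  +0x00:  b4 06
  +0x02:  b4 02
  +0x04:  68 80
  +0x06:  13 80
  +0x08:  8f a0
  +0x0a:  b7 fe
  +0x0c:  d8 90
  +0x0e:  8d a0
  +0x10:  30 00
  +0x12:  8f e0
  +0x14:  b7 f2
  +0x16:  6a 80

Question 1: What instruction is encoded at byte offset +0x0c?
ld r1, r1

[0c] d8 90 → 0xd890
  top 6b → 0x36 → ld [RR]
  rd: (w>>7)&0x7=0x1 → r1
  rs: (w>>4)&0x7=0x1 → r1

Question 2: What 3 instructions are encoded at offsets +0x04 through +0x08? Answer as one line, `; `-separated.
@+04  big-endian(68 80) = 0x6880
  top 6b → 0x1a → dec [R]
  [9:7] rd=1 = r1
@+06  big-endian(13 80) = 0x1380
  top 6b → 0x4 → psh [R]
  [9:7] rd=7 = r7
@+08  big-endian(8f a0) = 0x8fa0
  top 6b → 0x23 → eor [RR]
  [9:7] rd=7 = r7
  [6:4] rs=2 = r2

dec r1; psh r7; eor r7, r2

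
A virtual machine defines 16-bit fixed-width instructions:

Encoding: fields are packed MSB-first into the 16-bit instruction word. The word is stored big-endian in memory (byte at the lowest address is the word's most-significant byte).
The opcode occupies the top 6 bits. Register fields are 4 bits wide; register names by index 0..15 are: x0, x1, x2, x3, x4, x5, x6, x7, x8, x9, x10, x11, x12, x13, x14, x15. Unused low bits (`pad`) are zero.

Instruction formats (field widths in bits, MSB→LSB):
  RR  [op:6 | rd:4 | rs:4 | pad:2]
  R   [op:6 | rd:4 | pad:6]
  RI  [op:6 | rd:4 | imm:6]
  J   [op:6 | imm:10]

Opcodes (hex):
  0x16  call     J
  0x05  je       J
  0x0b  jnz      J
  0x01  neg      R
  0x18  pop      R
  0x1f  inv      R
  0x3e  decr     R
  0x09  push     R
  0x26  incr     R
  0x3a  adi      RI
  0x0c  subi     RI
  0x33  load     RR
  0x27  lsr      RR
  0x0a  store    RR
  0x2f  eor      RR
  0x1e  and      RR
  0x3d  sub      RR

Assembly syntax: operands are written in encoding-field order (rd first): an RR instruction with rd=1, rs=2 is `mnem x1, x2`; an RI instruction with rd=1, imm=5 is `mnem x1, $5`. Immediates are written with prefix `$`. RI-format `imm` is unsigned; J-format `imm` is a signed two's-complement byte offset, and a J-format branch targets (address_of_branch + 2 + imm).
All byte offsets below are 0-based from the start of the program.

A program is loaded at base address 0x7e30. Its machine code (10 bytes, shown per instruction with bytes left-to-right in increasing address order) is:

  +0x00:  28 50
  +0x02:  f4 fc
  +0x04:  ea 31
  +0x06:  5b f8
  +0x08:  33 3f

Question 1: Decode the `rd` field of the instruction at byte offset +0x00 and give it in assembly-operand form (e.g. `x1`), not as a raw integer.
x1

off 0x00: read 28 50 as big → 0x2850
  op=0x2850>>10=0xa ⇒ store (RR)
  rd: (w>>6)&0xf=0x1 → x1
  rs: (w>>2)&0xf=0x4 → x4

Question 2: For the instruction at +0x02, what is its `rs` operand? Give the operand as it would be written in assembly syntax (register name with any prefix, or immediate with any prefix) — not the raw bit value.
x15

[02] f4 fc → 0xf4fc
  opcode bits[15:10]=0x3d: sub/RR
  rd: (w>>6)&0xf=0x3 → x3
  rs: (w>>2)&0xf=0xf → x15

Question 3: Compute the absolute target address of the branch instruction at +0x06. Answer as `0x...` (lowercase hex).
0x7e30

@+06  big-endian(5b f8) = 0x5bf8
  op=0x5bf8>>10=0x16 ⇒ call (J)
  [9:0] imm=1016 (s10→-8) = $-8
  target = base 0x7e30 + off 0x06 + 2 + imm -8 = 0x7e30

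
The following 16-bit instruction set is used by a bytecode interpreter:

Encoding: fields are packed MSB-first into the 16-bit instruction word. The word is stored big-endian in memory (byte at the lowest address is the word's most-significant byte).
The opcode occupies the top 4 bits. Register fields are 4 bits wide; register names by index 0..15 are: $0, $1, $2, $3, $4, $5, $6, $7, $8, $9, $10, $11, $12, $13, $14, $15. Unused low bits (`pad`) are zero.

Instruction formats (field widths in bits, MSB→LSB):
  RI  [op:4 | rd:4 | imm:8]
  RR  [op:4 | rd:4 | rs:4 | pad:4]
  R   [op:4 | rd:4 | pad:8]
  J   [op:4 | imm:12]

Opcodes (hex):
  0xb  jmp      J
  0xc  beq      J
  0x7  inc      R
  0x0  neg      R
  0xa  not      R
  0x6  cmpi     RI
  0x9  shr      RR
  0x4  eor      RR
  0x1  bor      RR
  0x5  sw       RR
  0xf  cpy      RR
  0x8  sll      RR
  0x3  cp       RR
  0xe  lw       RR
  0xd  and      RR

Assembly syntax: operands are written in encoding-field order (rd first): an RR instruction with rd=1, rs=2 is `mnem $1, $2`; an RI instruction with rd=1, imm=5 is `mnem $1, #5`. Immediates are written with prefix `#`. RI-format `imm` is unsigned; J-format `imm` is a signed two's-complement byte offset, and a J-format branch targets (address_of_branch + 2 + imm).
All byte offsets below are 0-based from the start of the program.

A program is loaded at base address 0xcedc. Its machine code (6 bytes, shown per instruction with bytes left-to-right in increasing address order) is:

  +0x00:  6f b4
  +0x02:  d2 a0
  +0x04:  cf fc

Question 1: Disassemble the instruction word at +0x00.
cmpi $15, #180

+0x00: 6f b4 ⇒ word 0x6fb4 (big)
  opcode bits[15:12]=0x6: cmpi/RI
  rd@[11:8]=0xf ⇒ $15
  imm@[7:0]=0xb4 ⇒ #180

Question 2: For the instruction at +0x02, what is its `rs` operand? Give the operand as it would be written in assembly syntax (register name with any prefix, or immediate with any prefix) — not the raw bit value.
$10

+0x02: d2 a0 ⇒ word 0xd2a0 (big)
  top 4b → 0xd → and [RR]
  [11:8] rd=2 = $2
  [7:4] rs=10 = $10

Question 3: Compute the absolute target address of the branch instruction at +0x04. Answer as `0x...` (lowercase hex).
+0x04: cf fc ⇒ word 0xcffc (big)
  opcode bits[15:12]=0xc: beq/J
  [11:0] imm=4092 (s12→-4) = #-4
  target = base 0xcedc + off 0x04 + 2 + imm -4 = 0xcede

0xcede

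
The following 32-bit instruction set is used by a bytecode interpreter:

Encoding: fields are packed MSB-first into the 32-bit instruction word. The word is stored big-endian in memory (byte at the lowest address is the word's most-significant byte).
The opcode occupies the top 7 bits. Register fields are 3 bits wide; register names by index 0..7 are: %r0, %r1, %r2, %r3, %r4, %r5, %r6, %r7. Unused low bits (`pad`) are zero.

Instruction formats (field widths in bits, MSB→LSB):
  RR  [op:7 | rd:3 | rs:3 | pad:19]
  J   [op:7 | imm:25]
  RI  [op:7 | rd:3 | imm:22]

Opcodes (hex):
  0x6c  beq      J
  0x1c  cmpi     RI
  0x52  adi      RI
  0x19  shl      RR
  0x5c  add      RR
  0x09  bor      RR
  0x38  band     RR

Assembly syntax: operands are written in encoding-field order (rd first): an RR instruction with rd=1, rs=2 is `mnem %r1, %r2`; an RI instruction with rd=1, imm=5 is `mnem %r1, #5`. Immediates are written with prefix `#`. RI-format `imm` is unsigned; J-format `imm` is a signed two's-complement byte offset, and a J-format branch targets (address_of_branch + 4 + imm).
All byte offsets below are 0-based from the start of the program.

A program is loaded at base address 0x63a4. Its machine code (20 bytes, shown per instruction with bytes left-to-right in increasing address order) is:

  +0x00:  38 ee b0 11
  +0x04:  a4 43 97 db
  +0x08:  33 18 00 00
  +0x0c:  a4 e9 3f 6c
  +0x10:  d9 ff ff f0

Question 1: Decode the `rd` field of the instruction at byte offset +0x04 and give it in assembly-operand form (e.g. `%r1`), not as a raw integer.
%r1

@+04  big-endian(a4 43 97 db) = 0xa44397db
  op=0xa44397db>>25=0x52 ⇒ adi (RI)
  rd@[24:22]=0x1 ⇒ %r1
  imm@[21:0]=0x397db ⇒ #235483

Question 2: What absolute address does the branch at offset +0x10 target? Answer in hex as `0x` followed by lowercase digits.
0x63a8

off 0x10: read d9 ff ff f0 as big → 0xd9fffff0
  opcode bits[31:25]=0x6c: beq/J
  imm: (w>>0)&0x1ffffff=0x1fffff0 (s25→-16) → #-16
  target = base 0x63a4 + off 0x10 + 4 + imm -16 = 0x63a8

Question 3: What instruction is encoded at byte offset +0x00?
cmpi %r3, #3059729

[00] 38 ee b0 11 → 0x38eeb011
  opcode bits[31:25]=0x1c: cmpi/RI
  [24:22] rd=3 = %r3
  [21:0] imm=3059729 = #3059729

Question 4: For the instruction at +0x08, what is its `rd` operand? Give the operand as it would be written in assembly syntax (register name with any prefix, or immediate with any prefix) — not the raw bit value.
@+08  big-endian(33 18 00 00) = 0x33180000
  opcode bits[31:25]=0x19: shl/RR
  rd@[24:22]=0x4 ⇒ %r4
  rs@[21:19]=0x3 ⇒ %r3

%r4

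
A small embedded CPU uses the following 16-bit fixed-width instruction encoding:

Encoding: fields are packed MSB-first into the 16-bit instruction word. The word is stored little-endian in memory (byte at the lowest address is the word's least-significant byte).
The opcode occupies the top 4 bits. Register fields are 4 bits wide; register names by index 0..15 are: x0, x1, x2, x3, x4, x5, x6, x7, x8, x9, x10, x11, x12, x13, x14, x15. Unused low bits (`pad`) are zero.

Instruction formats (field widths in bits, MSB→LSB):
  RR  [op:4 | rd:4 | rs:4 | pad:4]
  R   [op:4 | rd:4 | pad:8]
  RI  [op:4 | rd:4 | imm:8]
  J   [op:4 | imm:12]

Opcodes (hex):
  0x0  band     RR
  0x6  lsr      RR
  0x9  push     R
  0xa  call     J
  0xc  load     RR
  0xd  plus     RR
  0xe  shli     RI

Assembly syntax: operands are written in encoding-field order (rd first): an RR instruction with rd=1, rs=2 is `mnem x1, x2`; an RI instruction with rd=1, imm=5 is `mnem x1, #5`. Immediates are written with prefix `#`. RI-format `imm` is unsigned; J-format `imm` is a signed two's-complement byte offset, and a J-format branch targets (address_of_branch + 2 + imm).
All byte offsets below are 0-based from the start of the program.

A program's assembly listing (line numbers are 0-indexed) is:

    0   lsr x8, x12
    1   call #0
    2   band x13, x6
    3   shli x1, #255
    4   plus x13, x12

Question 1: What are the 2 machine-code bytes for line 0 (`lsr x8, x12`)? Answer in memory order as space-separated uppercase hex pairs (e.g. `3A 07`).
C0 68

0. lsr fields op=0x6:4|rd=8:4|rs=12:4|pad=0:4 → word 68c0h → c0 68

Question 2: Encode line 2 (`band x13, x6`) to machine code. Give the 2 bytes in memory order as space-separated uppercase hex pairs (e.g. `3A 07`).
60 0D

line 2 (band): pack op=0x0:4|rd=13:4|rs=6:4|pad=0:4 = 0x0d60; little→ 60 0d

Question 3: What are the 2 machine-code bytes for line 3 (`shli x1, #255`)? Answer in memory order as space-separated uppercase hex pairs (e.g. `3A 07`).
FF E1

L3: shli op=0xe:4|rd=1:4|imm=255:8 ⇒ 0xe1ff ⇒ little ff e1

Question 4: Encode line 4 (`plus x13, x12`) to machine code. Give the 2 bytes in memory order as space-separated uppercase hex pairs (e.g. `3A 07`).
4. plus fields op=0xd:4|rd=13:4|rs=12:4|pad=0:4 → word ddc0h → c0 dd

C0 DD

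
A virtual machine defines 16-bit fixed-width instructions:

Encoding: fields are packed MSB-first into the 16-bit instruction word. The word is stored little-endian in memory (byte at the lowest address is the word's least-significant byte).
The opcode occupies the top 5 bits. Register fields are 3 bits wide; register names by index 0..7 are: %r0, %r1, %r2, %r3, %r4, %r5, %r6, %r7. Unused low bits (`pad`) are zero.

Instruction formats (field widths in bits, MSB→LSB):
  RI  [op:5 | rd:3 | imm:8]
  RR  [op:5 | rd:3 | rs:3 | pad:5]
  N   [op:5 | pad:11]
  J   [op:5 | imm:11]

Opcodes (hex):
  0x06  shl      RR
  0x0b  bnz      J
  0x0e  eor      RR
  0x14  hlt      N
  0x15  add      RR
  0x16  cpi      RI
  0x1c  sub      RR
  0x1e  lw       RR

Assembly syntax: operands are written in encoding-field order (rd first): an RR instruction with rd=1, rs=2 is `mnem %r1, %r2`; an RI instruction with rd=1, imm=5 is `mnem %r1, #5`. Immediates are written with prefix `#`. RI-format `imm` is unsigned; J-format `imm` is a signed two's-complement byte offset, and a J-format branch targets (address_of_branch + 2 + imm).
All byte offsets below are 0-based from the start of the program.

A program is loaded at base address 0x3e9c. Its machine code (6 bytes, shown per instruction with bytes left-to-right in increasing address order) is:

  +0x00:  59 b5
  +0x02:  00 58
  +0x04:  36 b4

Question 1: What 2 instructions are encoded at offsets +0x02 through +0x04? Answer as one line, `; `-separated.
@+02  little-endian(00 58) = 0x5800
  top 5b → 0xb → bnz [J]
  imm@[10:0]=0x0 ⇒ #0
@+04  little-endian(36 b4) = 0xb436
  top 5b → 0x16 → cpi [RI]
  rd@[10:8]=0x4 ⇒ %r4
  imm@[7:0]=0x36 ⇒ #54

bnz #0; cpi %r4, #54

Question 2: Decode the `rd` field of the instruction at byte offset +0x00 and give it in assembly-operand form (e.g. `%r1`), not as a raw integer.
%r5

[00] 59 b5 → 0xb559
  op=0xb559>>11=0x16 ⇒ cpi (RI)
  rd@[10:8]=0x5 ⇒ %r5
  imm@[7:0]=0x59 ⇒ #89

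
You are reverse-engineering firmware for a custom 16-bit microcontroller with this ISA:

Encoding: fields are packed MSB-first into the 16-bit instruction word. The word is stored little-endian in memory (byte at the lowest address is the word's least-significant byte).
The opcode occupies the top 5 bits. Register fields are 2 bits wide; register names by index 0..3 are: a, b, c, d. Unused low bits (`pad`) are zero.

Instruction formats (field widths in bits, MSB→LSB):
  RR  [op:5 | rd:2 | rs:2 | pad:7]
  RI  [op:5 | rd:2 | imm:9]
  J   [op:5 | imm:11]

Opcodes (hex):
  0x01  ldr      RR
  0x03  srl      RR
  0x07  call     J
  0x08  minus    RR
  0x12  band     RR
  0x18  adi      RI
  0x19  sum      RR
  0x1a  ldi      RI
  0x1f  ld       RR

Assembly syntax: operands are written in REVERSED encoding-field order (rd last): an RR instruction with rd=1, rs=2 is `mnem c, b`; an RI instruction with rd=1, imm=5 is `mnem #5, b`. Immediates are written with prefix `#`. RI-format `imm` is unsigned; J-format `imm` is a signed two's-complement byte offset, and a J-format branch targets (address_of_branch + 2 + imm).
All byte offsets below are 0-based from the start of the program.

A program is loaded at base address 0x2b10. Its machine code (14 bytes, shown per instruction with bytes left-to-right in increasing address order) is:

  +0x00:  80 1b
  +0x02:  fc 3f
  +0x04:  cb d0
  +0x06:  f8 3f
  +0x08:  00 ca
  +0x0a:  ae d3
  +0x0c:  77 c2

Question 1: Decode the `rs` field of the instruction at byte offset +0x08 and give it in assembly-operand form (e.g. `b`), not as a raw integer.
a

@+08  little-endian(00 ca) = 0xca00
  op=0xca00>>11=0x19 ⇒ sum (RR)
  rd@[10:9]=0x1 ⇒ b
  rs@[8:7]=0x0 ⇒ a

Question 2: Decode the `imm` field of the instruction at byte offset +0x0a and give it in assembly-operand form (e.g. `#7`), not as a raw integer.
+0x0a: ae d3 ⇒ word 0xd3ae (little)
  op=0xd3ae>>11=0x1a ⇒ ldi (RI)
  rd@[10:9]=0x1 ⇒ b
  imm@[8:0]=0x1ae ⇒ #430

#430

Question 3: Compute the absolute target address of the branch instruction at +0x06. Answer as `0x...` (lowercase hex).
off 0x06: read f8 3f as little → 0x3ff8
  opcode bits[15:11]=0x7: call/J
  imm: (w>>0)&0x7ff=0x7f8 (s11→-8) → #-8
  target = base 0x2b10 + off 0x06 + 2 + imm -8 = 0x2b10

0x2b10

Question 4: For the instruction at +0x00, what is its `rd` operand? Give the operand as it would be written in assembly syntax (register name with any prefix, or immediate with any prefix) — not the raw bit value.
b

off 0x00: read 80 1b as little → 0x1b80
  top 5b → 0x3 → srl [RR]
  rd@[10:9]=0x1 ⇒ b
  rs@[8:7]=0x3 ⇒ d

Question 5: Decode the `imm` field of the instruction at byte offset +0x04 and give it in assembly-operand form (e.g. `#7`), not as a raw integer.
#203

off 0x04: read cb d0 as little → 0xd0cb
  opcode bits[15:11]=0x1a: ldi/RI
  rd: (w>>9)&0x3=0x0 → a
  imm: (w>>0)&0x1ff=0xcb → #203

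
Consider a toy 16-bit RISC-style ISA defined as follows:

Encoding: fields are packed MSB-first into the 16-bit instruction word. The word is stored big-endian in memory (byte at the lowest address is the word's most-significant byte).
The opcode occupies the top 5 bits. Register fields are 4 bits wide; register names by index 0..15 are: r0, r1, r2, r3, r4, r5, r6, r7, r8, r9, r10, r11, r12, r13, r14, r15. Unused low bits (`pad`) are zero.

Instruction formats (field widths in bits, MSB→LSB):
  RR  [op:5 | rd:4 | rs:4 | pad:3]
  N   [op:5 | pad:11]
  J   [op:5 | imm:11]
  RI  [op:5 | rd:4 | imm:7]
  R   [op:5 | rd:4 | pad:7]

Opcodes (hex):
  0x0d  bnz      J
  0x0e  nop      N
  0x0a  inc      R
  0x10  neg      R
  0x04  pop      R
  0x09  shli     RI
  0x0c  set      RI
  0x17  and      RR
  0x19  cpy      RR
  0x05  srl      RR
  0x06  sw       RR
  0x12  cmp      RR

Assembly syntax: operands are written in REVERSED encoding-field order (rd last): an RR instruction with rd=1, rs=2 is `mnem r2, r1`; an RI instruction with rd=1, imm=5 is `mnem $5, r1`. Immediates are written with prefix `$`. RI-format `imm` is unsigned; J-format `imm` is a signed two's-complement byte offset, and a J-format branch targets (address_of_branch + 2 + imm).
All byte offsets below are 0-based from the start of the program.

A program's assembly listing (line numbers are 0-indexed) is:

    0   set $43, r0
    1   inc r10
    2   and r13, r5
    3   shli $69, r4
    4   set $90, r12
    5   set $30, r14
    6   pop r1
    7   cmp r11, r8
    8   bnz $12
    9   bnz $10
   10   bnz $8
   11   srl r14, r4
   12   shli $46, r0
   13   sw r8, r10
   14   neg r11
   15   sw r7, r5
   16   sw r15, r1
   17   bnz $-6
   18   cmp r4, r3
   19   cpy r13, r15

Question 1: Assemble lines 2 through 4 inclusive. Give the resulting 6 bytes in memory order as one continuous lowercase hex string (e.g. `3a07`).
bae84a45665a

L2: and op=0x17:5|rd=5:4|rs=13:4|pad=0:3 ⇒ 0xbae8 ⇒ big ba e8
L3: shli op=0x9:5|rd=4:4|imm=69:7 ⇒ 0x4a45 ⇒ big 4a 45
L4: set op=0xc:5|rd=12:4|imm=90:7 ⇒ 0x665a ⇒ big 66 5a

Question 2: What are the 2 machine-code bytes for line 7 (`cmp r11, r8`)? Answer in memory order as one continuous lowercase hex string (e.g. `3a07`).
line 7 (cmp): pack op=0x12:5|rd=8:4|rs=11:4|pad=0:3 = 0x9458; big→ 94 58

9458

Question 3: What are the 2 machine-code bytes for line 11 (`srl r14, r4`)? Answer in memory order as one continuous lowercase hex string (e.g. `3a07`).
2a70

11. srl fields op=0x5:5|rd=4:4|rs=14:4|pad=0:3 → word 2a70h → 2a 70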